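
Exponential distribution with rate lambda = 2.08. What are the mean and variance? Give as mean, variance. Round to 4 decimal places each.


mean = 1/lam, var = 1/lam^2
mean = 1 / 2.08 = 25/52 ≈ 0.480769
lam^2 = 2.08^2 = 4.3264
var = 1 / 4.3264 = 625/2704 ≈ 0.231139

0.4808, 0.2311


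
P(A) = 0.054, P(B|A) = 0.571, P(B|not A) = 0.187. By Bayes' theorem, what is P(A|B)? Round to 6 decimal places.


P(A|B) = P(B|A)*P(A) / P(B), P(B) = P(B|A)*P(A) + P(B|not A)*P(not A)
P(B|A)*P(A) = 0.571 * 0.054 = 0.030834
P(B|not A)*P(not A) = 0.187 * 0.946 = 0.176902
P(B) = 0.030834 + 0.176902 = 0.207736
P(A|B) = 0.030834 / 0.207736 ≈ 0.14842877

0.148429


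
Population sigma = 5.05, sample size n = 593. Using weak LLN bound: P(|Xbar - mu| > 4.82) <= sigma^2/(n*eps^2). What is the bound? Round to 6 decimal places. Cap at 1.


bound = min(1, sigma^2/(n*eps^2))
sigma^2 = 5.05^2 = 25.5025
n*eps^2 = 593 * 4.82^2 = 593 * 23.2324 = 13776.8132
sigma^2/(n*eps^2) = 25.5025 / 13776.8132 ≈ 0.00185112

0.001851


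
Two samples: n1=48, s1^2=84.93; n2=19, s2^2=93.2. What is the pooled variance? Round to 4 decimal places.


sp^2 = ((n1-1)*s1^2 + (n2-1)*s2^2)/(n1+n2-2)
(n1-1)*s1^2 = 47 * 84.93 = 3991.71
(n2-1)*s2^2 = 18 * 93.2 = 1677.6
numerator = 3991.71 + 1677.6 = 5669.31
n1+n2-2 = 65
sp^2 = 5669.31 / 65 = 566931/6500 ≈ 87.220154

87.2202


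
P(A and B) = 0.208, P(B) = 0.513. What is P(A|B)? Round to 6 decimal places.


P(A|B) = P(A and B) / P(B) = 0.208 / 0.513 = 208/513 ≈ 0.40545809

0.405458


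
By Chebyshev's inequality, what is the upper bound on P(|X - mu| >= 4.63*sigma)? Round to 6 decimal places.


P <= 1/k^2
k^2 = 4.63^2 = 21.4369
1/k^2 = 1 / 21.4369 ≈ 0.04664854

0.046649


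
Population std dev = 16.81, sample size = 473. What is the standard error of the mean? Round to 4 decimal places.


SE = sigma / sqrt(n)
sqrt(473) ≈ 21.748563
SE = 16.81 / 21.748563 ≈ 0.772925

0.7729


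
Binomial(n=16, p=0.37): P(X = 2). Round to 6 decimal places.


P = C(n,k) * p^k * (1-p)^(n-k)
C(16,2) = 120
p^k = 0.37^2 = 0.1369
(1-p)^(n-k) = 0.63^14 ≈ 0.001551557
P = 120 * 0.1369 * 0.001551557 ≈ 0.025489

0.025489


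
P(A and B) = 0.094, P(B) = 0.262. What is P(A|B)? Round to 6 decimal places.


P(A|B) = P(A and B) / P(B) = 0.094 / 0.262 = 47/131 ≈ 0.35877863

0.358779


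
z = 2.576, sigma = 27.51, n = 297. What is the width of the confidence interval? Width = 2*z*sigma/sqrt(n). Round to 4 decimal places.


width = 2*z*sigma/sqrt(n)
2*z*sigma = 2 * 2.576 * 27.51 = 141.73152
sqrt(297) ≈ 17.233688
width = 141.73152 / 17.233688 ≈ 8.224097

8.2241


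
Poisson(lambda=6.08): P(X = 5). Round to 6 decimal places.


P = e^(-lam) * lam^k / k!
e^(-6.08) ≈ 0.002288177
lam^k = 6.08^5 ≈ 8308.409552
k! = 5! = 120
P = 0.002288177 * 8308.409552 / 120 ≈ 0.158426

0.158426


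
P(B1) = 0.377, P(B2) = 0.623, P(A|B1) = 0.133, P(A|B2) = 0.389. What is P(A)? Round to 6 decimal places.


P(A) = P(A|B1)*P(B1) + P(A|B2)*P(B2)
P(A|B1)*P(B1) = 0.133 * 0.377 = 0.050141
P(A|B2)*P(B2) = 0.389 * 0.623 = 0.242347
P(A) = 0.050141 + 0.242347 = 0.292488

0.292488


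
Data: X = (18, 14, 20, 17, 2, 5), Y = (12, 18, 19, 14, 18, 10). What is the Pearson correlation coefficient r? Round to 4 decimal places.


r = sum((xi-xbar)(yi-ybar)) / sqrt(sum((xi-xbar)^2) * sum((yi-ybar)^2))
n = 6, xbar = 76/6 = 38/3 ≈ 12.666667, ybar = 91/6 ≈ 15.166667
Sxy = sum((xi-xbar)(yi-ybar)) = 58/3 ≈ 19.333333
Sxx = sum((xi-xbar)^2) = 826/3 ≈ 275.333333
Syy = sum((yi-ybar)^2) = 413/6 ≈ 68.833333
sqrt(Sxx*Syy) = 413/3 ≈ 137.666667
r = Sxy / sqrt(Sxx*Syy) = 19.333333 / 137.666667 = 58/413 ≈ 0.140436

0.1404


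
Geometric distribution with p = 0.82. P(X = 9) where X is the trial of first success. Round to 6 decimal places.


P = (1-p)^(k-1) * p
(1-p)^(k-1) = 0.18^8 ≈ 0.000001101996
P = 0.000001101996 * 0.82 ≈ 0.0000009036368

0.000001


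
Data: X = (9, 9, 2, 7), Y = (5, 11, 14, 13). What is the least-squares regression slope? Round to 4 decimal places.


b = sum((xi-xbar)(yi-ybar)) / sum((xi-xbar)^2)
n = 4, xbar = 27/4 = 6.75, ybar = 43/4 = 10.75
Sxy = sum((xi-xbar)(yi-ybar)) = -27.25
Sxx = sum((xi-xbar)^2) = 32.75
b = Sxy / Sxx = -109/131 ≈ -0.832061

-0.8321


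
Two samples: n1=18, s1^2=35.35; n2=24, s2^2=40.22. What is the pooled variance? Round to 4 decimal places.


sp^2 = ((n1-1)*s1^2 + (n2-1)*s2^2)/(n1+n2-2)
(n1-1)*s1^2 = 17 * 35.35 = 600.95
(n2-1)*s2^2 = 23 * 40.22 = 925.06
numerator = 600.95 + 925.06 = 1526.01
n1+n2-2 = 40
sp^2 = 1526.01 / 40 = 38.15025

38.1503


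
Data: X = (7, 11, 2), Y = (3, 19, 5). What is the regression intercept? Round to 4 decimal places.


a = ybar - b*xbar, where b = sum((xi-xbar)(yi-ybar)) / sum((xi-xbar)^2)
n = 3, xbar = 20/3 ≈ 6.666667, ybar = 27/3 = 9
Sxy = sum((xi-xbar)(yi-ybar)) = 60
Sxx = sum((xi-xbar)^2) = 122/3 ≈ 40.666667
b = Sxy / Sxx = 90/61 ≈ 1.475410
a = 9 - 1.475410 * 6.666667 = -51/61 ≈ -0.836066

-0.8361


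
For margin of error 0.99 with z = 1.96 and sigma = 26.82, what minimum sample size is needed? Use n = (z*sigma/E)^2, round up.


z*sigma/E = 1.96 * 26.82 / 0.99 = 14602/275 ≈ 53.098182
(z*sigma/E)^2 ≈ 2819.416912
round up: n = 2820

2820


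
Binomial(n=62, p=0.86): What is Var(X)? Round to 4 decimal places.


Var = n*p*(1-p) = 62 * 0.86 * 0.14 = 7.4648

7.4648


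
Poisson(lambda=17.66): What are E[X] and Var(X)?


E[X] = Var(X) = lambda = 17.66

17.66, 17.66


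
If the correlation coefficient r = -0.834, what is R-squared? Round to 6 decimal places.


R^2 = r^2 = (-0.834)^2 = 0.695556

0.695556


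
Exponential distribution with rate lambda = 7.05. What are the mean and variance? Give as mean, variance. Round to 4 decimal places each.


mean = 1/lam, var = 1/lam^2
mean = 1 / 7.05 = 20/141 ≈ 0.141844
lam^2 = 7.05^2 = 49.7025
var = 1 / 49.7025 ≈ 0.020120

0.1418, 0.0201


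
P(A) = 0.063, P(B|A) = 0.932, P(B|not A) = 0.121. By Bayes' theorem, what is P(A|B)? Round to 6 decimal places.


P(A|B) = P(B|A)*P(A) / P(B), P(B) = P(B|A)*P(A) + P(B|not A)*P(not A)
P(B|A)*P(A) = 0.932 * 0.063 = 0.058716
P(B|not A)*P(not A) = 0.121 * 0.937 = 0.113377
P(B) = 0.058716 + 0.113377 = 0.172093
P(A|B) = 0.058716 / 0.172093 ≈ 0.34118761

0.341188


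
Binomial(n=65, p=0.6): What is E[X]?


E[X] = n*p = 65 * 0.6 = 39

39


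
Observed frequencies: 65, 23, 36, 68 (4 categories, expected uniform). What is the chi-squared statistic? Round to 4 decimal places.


chi2 = sum((O-E)^2/E), E = total/4
total = 192, E = 192/4 = 48
(65 - 48)^2 / 48 = 289 / 48 = 289/48 ≈ 6.020833
(23 - 48)^2 / 48 = 625 / 48 = 625/48 ≈ 13.020833
(36 - 48)^2 / 48 = 144 / 48 = 3
(68 - 48)^2 / 48 = 400 / 48 = 25/3 ≈ 8.333333
chi2 = 30.375

30.3750


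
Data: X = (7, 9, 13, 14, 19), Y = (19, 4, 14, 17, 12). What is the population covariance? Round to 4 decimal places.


Cov = (1/n)*sum((xi-xbar)(yi-ybar))
n = 5, xbar = 62/5 = 12.4, ybar = 66/5 = 13.2
sum((xi-xbar)(yi-ybar)) = -1.4
Cov = -1.4 / 5 = -0.28

-0.2800


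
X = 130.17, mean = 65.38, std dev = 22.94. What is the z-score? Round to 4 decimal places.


z = (X - mu) / sigma
X - mu = 130.17 - 65.38 = 64.79
z = 64.79 / 22.94 = 209/74 ≈ 2.824324

2.8243


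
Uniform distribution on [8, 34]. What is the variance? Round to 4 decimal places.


Var = (b-a)^2 / 12
(b-a)^2 = (34 - 8)^2 = 676
Var = 676/12 ≈ 56.333333

56.3333


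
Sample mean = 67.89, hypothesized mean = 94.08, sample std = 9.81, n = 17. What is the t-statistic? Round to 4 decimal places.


t = (xbar - mu0) / (s/sqrt(n))
xbar - mu0 = 67.89 - 94.08 = -26.19
sqrt(17) ≈ 4.12310563
s/sqrt(n) = 9.81 / 4.12310563 ≈ 2.37927448
t = -26.19 / 2.37927448 ≈ -11.007557

-11.0076


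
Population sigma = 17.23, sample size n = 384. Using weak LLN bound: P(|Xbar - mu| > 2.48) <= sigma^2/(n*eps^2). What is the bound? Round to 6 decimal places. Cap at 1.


bound = min(1, sigma^2/(n*eps^2))
sigma^2 = 17.23^2 = 296.8729
n*eps^2 = 384 * 2.48^2 = 384 * 6.1504 = 2361.7536
sigma^2/(n*eps^2) = 296.8729 / 2361.7536 ≈ 0.12570020

0.125700


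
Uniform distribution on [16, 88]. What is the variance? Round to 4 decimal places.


Var = (b-a)^2 / 12
(b-a)^2 = (88 - 16)^2 = 5184
Var = 5184/12 = 432

432.0000


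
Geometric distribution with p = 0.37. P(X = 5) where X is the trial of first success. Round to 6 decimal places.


P = (1-p)^(k-1) * p
(1-p)^(k-1) = 0.63^4 ≈ 0.1575296
P = 0.1575296 * 0.37 ≈ 0.05828596

0.058286


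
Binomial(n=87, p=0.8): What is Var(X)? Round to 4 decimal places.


Var = n*p*(1-p) = 87 * 0.8 * 0.2 = 13.92

13.9200


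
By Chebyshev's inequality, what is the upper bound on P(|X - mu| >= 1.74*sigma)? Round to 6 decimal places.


P <= 1/k^2
k^2 = 1.74^2 = 3.0276
1/k^2 = 1 / 3.0276 = 2500/7569 ≈ 0.33029462

0.330295


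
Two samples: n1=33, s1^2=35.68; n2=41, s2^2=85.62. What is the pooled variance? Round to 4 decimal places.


sp^2 = ((n1-1)*s1^2 + (n2-1)*s2^2)/(n1+n2-2)
(n1-1)*s1^2 = 32 * 35.68 = 1141.76
(n2-1)*s2^2 = 40 * 85.62 = 3424.8
numerator = 1141.76 + 3424.8 = 4566.56
n1+n2-2 = 72
sp^2 = 4566.56 / 72 = 28541/450 ≈ 63.424444

63.4244


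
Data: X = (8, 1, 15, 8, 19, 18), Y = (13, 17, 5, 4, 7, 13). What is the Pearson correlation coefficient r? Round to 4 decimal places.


r = sum((xi-xbar)(yi-ybar)) / sqrt(sum((xi-xbar)^2) * sum((yi-ybar)^2))
n = 6, xbar = 69/6 = 11.5, ybar = 59/6 ≈ 9.833333
Sxy = sum((xi-xbar)(yi-ybar)) = -83.5
Sxx = sum((xi-xbar)^2) = 245.5
Syy = sum((yi-ybar)^2) = 821/6 ≈ 136.833333
sqrt(Sxx*Syy) ≈ 183.282796
r = Sxy / sqrt(Sxx*Syy) = -83.5 / 183.282796 ≈ -0.455580

-0.4556


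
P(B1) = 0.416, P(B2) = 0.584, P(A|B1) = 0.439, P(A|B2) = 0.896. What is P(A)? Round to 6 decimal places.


P(A) = P(A|B1)*P(B1) + P(A|B2)*P(B2)
P(A|B1)*P(B1) = 0.439 * 0.416 = 0.182624
P(A|B2)*P(B2) = 0.896 * 0.584 = 0.523264
P(A) = 0.182624 + 0.523264 = 0.705888

0.705888


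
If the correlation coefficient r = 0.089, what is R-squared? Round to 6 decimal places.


R^2 = r^2 = (0.089)^2 = 0.007921

0.007921


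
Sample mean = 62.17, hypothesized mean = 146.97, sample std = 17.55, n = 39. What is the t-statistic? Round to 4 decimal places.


t = (xbar - mu0) / (s/sqrt(n))
xbar - mu0 = 62.17 - 146.97 = -84.8
sqrt(39) ≈ 6.24499800
s/sqrt(n) = 17.55 / 6.24499800 ≈ 2.81024910
t = -84.8 / 2.81024910 ≈ -30.175261

-30.1753


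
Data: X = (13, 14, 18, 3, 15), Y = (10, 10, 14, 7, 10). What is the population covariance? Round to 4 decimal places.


Cov = (1/n)*sum((xi-xbar)(yi-ybar))
n = 5, xbar = 63/5 = 12.6, ybar = 51/5 = 10.2
sum((xi-xbar)(yi-ybar)) = 50.4
Cov = 50.4 / 5 = 10.08

10.0800


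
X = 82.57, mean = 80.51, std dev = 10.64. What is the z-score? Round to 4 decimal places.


z = (X - mu) / sigma
X - mu = 82.57 - 80.51 = 2.06
z = 2.06 / 10.64 = 103/532 ≈ 0.193609

0.1936


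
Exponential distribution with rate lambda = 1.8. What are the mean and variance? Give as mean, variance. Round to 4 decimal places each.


mean = 1/lam, var = 1/lam^2
mean = 1 / 1.8 = 5/9 ≈ 0.555556
lam^2 = 1.8^2 = 3.24
var = 1 / 3.24 = 25/81 ≈ 0.308642

0.5556, 0.3086


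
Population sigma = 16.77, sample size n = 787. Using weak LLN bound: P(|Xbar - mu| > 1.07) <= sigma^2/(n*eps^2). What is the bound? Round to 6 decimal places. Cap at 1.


bound = min(1, sigma^2/(n*eps^2))
sigma^2 = 16.77^2 = 281.2329
n*eps^2 = 787 * 1.07^2 = 787 * 1.1449 = 901.0363
sigma^2/(n*eps^2) = 281.2329 / 901.0363 ≈ 0.31212161

0.312122


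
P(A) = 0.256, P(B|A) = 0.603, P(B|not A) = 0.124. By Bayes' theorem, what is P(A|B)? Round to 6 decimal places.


P(A|B) = P(B|A)*P(A) / P(B), P(B) = P(B|A)*P(A) + P(B|not A)*P(not A)
P(B|A)*P(A) = 0.603 * 0.256 = 0.154368
P(B|not A)*P(not A) = 0.124 * 0.744 = 0.092256
P(B) = 0.154368 + 0.092256 = 0.246624
P(A|B) = 0.154368 / 0.246624 = 1608/2569 ≈ 0.62592448

0.625924


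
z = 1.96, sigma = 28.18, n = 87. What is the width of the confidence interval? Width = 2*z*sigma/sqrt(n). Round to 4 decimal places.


width = 2*z*sigma/sqrt(n)
2*z*sigma = 2 * 1.96 * 28.18 = 110.4656
sqrt(87) ≈ 9.327379
width = 110.4656 / 9.327379 ≈ 11.843155

11.8432


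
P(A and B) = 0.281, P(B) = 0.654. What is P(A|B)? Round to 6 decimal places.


P(A|B) = P(A and B) / P(B) = 0.281 / 0.654 = 281/654 ≈ 0.42966361

0.429664


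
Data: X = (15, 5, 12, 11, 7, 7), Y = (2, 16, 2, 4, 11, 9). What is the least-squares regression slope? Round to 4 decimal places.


b = sum((xi-xbar)(yi-ybar)) / sum((xi-xbar)^2)
n = 6, xbar = 57/6 = 9.5, ybar = 44/6 = 22/3 ≈ 7.333333
Sxy = sum((xi-xbar)(yi-ybar)) = -100
Sxx = sum((xi-xbar)^2) = 71.5
b = Sxy / Sxx = -200/143 ≈ -1.398601

-1.3986


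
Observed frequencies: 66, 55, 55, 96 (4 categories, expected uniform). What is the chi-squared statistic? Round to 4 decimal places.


chi2 = sum((O-E)^2/E), E = total/4
total = 272, E = 272/4 = 68
(66 - 68)^2 / 68 = 4 / 68 = 1/17 ≈ 0.058824
(55 - 68)^2 / 68 = 169 / 68 = 169/68 ≈ 2.485294
(55 - 68)^2 / 68 = 169 / 68 = 169/68 ≈ 2.485294
(96 - 68)^2 / 68 = 784 / 68 = 196/17 ≈ 11.529412
chi2 = 563/34 ≈ 16.558824

16.5588


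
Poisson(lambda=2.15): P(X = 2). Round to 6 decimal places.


P = e^(-lam) * lam^k / k!
e^(-2.15) ≈ 0.1164842
lam^k = 2.15^2 = 4.6225
k! = 2! = 2
P = 0.1164842 * 4.6225 / 2 ≈ 0.269224

0.269224


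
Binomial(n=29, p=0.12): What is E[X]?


E[X] = n*p = 29 * 0.12 = 3.48

3.48


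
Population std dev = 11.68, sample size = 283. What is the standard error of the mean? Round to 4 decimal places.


SE = sigma / sqrt(n)
sqrt(283) ≈ 16.822604
SE = 11.68 / 16.822604 ≈ 0.694304

0.6943


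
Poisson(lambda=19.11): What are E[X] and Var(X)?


E[X] = Var(X) = lambda = 19.11

19.11, 19.11


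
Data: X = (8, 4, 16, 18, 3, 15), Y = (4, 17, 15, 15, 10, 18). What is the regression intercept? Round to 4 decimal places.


a = ybar - b*xbar, where b = sum((xi-xbar)(yi-ybar)) / sum((xi-xbar)^2)
n = 6, xbar = 64/6 = 32/3 ≈ 10.666667, ybar = 79/6 ≈ 13.166667
Sxy = sum((xi-xbar)(yi-ybar)) = 202/3 ≈ 67.333333
Sxx = sum((xi-xbar)^2) = 634/3 ≈ 211.333333
b = Sxy / Sxx = 101/317 ≈ 0.318612
a = 13.166667 - 0.318612 * 10.666667 = 6193/634 ≈ 9.768139

9.7681


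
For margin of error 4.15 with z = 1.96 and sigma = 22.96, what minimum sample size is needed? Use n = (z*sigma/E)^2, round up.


z*sigma/E = 1.96 * 22.96 / 4.15 ≈ 10.843759
(z*sigma/E)^2 ≈ 117.587110
round up: n = 118

118


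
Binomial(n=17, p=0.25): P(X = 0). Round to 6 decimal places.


P = C(n,k) * p^k * (1-p)^(n-k)
C(17,0) = 1
p^k = 0.25^0 = 1
(1-p)^(n-k) = 0.75^17 ≈ 0.007516947
P = 1 * 1 * 0.007516947 ≈ 0.007517

0.007517


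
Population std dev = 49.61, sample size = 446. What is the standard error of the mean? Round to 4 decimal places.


SE = sigma / sqrt(n)
sqrt(446) ≈ 21.118712
SE = 49.61 / 21.118712 ≈ 2.349102

2.3491


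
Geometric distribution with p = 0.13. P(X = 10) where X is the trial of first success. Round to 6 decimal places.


P = (1-p)^(k-1) * p
(1-p)^(k-1) = 0.87^9 ≈ 0.2855442
P = 0.2855442 * 0.13 ≈ 0.03712074

0.037121


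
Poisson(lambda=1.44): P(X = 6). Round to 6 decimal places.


P = e^(-lam) * lam^k / k!
e^(-1.44) ≈ 0.2369278
lam^k = 1.44^6 ≈ 8.916100
k! = 6! = 720
P = 0.2369278 * 8.916100 / 720 ≈ 0.002934

0.002934


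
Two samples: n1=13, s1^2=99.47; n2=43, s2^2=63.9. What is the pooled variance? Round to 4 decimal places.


sp^2 = ((n1-1)*s1^2 + (n2-1)*s2^2)/(n1+n2-2)
(n1-1)*s1^2 = 12 * 99.47 = 1193.64
(n2-1)*s2^2 = 42 * 63.9 = 2683.8
numerator = 1193.64 + 2683.8 = 3877.44
n1+n2-2 = 54
sp^2 = 3877.44 / 54 = 16156/225 ≈ 71.804444

71.8044


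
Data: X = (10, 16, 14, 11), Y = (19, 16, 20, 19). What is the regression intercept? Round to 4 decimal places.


a = ybar - b*xbar, where b = sum((xi-xbar)(yi-ybar)) / sum((xi-xbar)^2)
n = 4, xbar = 51/4 = 12.75, ybar = 74/4 = 18.5
Sxy = sum((xi-xbar)(yi-ybar)) = -8.5
Sxx = sum((xi-xbar)^2) = 22.75
b = Sxy / Sxx = -34/91 ≈ -0.373626
a = 18.5 - (-0.373626) * 12.75 = 2117/91 ≈ 23.263736

23.2637


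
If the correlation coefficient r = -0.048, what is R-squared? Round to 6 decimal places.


R^2 = r^2 = (-0.048)^2 = 0.002304

0.002304


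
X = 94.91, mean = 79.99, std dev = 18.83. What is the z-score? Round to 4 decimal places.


z = (X - mu) / sigma
X - mu = 94.91 - 79.99 = 14.92
z = 14.92 / 18.83 = 1492/1883 ≈ 0.792353

0.7924


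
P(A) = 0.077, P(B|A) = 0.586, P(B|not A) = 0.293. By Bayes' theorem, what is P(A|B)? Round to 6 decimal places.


P(A|B) = P(B|A)*P(A) / P(B), P(B) = P(B|A)*P(A) + P(B|not A)*P(not A)
P(B|A)*P(A) = 0.586 * 0.077 = 0.045122
P(B|not A)*P(not A) = 0.293 * 0.923 = 0.270439
P(B) = 0.045122 + 0.270439 = 0.315561
P(A|B) = 0.045122 / 0.315561 = 154/1077 ≈ 0.14298979

0.142990


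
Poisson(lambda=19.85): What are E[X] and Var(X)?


E[X] = Var(X) = lambda = 19.85

19.85, 19.85


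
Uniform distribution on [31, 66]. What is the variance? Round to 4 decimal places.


Var = (b-a)^2 / 12
(b-a)^2 = (66 - 31)^2 = 1225
Var = 1225/12 ≈ 102.083333

102.0833


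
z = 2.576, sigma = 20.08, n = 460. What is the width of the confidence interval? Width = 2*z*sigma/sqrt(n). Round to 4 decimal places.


width = 2*z*sigma/sqrt(n)
2*z*sigma = 2 * 2.576 * 20.08 = 103.45216
sqrt(460) ≈ 21.447611
width = 103.45216 / 21.447611 ≈ 4.823482

4.8235


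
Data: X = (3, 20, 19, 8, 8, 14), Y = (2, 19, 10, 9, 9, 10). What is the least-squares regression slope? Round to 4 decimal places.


b = sum((xi-xbar)(yi-ybar)) / sum((xi-xbar)^2)
n = 6, xbar = 72/6 = 12, ybar = 59/6 ≈ 9.833333
Sxy = sum((xi-xbar)(yi-ybar)) = 152
Sxx = sum((xi-xbar)^2) = 230
b = Sxy / Sxx = 76/115 ≈ 0.660870

0.6609


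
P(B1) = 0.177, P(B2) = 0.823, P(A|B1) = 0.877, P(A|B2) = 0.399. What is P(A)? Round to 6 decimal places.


P(A) = P(A|B1)*P(B1) + P(A|B2)*P(B2)
P(A|B1)*P(B1) = 0.877 * 0.177 = 0.155229
P(A|B2)*P(B2) = 0.399 * 0.823 = 0.328377
P(A) = 0.155229 + 0.328377 = 0.483606

0.483606


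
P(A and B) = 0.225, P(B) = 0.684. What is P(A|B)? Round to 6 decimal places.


P(A|B) = P(A and B) / P(B) = 0.225 / 0.684 = 25/76 ≈ 0.32894737

0.328947


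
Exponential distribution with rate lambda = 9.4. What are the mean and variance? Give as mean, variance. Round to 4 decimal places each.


mean = 1/lam, var = 1/lam^2
mean = 1 / 9.4 = 5/47 ≈ 0.106383
lam^2 = 9.4^2 = 88.36
var = 1 / 88.36 = 25/2209 ≈ 0.011317

0.1064, 0.0113


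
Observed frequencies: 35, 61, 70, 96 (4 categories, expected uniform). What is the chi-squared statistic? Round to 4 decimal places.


chi2 = sum((O-E)^2/E), E = total/4
total = 262, E = 262/4 = 65.5
(35 - 65.5)^2 / 65.5 = 930.25 / 65.5 = 3721/262 ≈ 14.202290
(61 - 65.5)^2 / 65.5 = 20.25 / 65.5 = 81/262 ≈ 0.309160
(70 - 65.5)^2 / 65.5 = 20.25 / 65.5 = 81/262 ≈ 0.309160
(96 - 65.5)^2 / 65.5 = 930.25 / 65.5 = 3721/262 ≈ 14.202290
chi2 = 3802/131 ≈ 29.022901

29.0229


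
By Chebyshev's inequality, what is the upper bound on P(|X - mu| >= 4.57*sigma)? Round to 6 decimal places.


P <= 1/k^2
k^2 = 4.57^2 = 20.8849
1/k^2 = 1 / 20.8849 ≈ 0.04788148

0.047881


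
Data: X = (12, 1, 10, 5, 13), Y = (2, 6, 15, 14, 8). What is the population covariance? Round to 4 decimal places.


Cov = (1/n)*sum((xi-xbar)(yi-ybar))
n = 5, xbar = 41/5 = 8.2, ybar = 45/5 = 9
sum((xi-xbar)(yi-ybar)) = -15
Cov = -15 / 5 = -3

-3.0000


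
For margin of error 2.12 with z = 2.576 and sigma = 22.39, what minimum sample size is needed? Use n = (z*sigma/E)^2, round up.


z*sigma/E = 2.576 * 22.39 / 2.12 ≈ 27.205962
(z*sigma/E)^2 ≈ 740.164383
round up: n = 741

741


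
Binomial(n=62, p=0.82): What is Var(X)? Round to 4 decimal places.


Var = n*p*(1-p) = 62 * 0.82 * 0.18 = 9.1512

9.1512


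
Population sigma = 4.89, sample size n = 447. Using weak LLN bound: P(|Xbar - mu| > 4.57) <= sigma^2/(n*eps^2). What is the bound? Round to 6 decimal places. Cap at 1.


bound = min(1, sigma^2/(n*eps^2))
sigma^2 = 4.89^2 = 23.9121
n*eps^2 = 447 * 4.57^2 = 447 * 20.8849 = 9335.5503
sigma^2/(n*eps^2) = 23.9121 / 9335.5503 ≈ 0.00256140

0.002561


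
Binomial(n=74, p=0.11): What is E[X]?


E[X] = n*p = 74 * 0.11 = 8.14

8.14


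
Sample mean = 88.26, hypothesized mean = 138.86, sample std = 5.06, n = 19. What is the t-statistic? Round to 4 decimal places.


t = (xbar - mu0) / (s/sqrt(n))
xbar - mu0 = 88.26 - 138.86 = -50.6
sqrt(19) ≈ 4.35889894
s/sqrt(n) = 5.06 / 4.35889894 ≈ 1.16084361
t = -50.6 / 1.16084361 ≈ -43.588989

-43.5890


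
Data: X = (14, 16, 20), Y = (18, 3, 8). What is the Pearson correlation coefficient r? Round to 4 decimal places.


r = sum((xi-xbar)(yi-ybar)) / sqrt(sum((xi-xbar)^2) * sum((yi-ybar)^2))
n = 3, xbar = 50/3 ≈ 16.666667, ybar = 29/3 ≈ 9.666667
Sxy = sum((xi-xbar)(yi-ybar)) = -70/3 ≈ -23.333333
Sxx = sum((xi-xbar)^2) = 56/3 ≈ 18.666667
Syy = sum((yi-ybar)^2) = 350/3 ≈ 116.666667
sqrt(Sxx*Syy) = 140/3 ≈ 46.666667
r = Sxy / sqrt(Sxx*Syy) = -23.333333 / 46.666667 = -0.5

-0.5000


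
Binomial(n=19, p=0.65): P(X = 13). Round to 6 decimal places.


P = C(n,k) * p^k * (1-p)^(n-k)
C(19,13) = 27132
p^k = 0.65^13 ≈ 0.003697206
(1-p)^(n-k) = 0.35^6 ≈ 0.001838266
P = 27132 * 0.003697206 * 0.001838266 ≈ 0.184401

0.184401


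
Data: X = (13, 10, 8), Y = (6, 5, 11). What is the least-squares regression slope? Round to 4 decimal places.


b = sum((xi-xbar)(yi-ybar)) / sum((xi-xbar)^2)
n = 3, xbar = 31/3 ≈ 10.333333, ybar = 22/3 ≈ 7.333333
Sxy = sum((xi-xbar)(yi-ybar)) = -34/3 ≈ -11.333333
Sxx = sum((xi-xbar)^2) = 38/3 ≈ 12.666667
b = Sxy / Sxx = -17/19 ≈ -0.894737

-0.8947


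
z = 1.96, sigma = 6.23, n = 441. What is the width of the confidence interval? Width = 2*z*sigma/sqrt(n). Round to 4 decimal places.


width = 2*z*sigma/sqrt(n)
2*z*sigma = 2 * 1.96 * 6.23 = 24.4216
sqrt(441) = 21
width = 24.4216 / 21 = 4361/3750 ≈ 1.162933

1.1629


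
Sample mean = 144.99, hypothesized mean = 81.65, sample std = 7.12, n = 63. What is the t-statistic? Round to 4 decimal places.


t = (xbar - mu0) / (s/sqrt(n))
xbar - mu0 = 144.99 - 81.65 = 63.34
sqrt(63) ≈ 7.93725393
s/sqrt(n) = 7.12 / 7.93725393 ≈ 0.89703568
t = 63.34 / 0.89703568 ≈ 70.610346

70.6103


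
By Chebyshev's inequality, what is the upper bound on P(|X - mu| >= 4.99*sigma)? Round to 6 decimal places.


P <= 1/k^2
k^2 = 4.99^2 = 24.9001
1/k^2 = 1 / 24.9001 ≈ 0.04016048

0.040160


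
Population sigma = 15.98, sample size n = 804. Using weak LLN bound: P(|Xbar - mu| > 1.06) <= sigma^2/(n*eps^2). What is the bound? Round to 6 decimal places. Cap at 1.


bound = min(1, sigma^2/(n*eps^2))
sigma^2 = 15.98^2 = 255.3604
n*eps^2 = 804 * 1.06^2 = 804 * 1.1236 = 903.3744
sigma^2/(n*eps^2) = 255.3604 / 903.3744 ≈ 0.28267394

0.282674


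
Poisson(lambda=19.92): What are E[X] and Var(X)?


E[X] = Var(X) = lambda = 19.92

19.92, 19.92


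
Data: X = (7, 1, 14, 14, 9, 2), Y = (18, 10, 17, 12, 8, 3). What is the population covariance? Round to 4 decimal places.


Cov = (1/n)*sum((xi-xbar)(yi-ybar))
n = 6, xbar = 47/6 ≈ 7.833333, ybar = 68/6 = 34/3 ≈ 11.333333
sum((xi-xbar)(yi-ybar)) = 262/3 ≈ 87.333333
Cov = 87.333333 / 6 = 131/9 ≈ 14.555556

14.5556


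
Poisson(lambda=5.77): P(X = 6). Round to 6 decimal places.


P = e^(-lam) * lam^k / k!
e^(-5.77) ≈ 0.003119758
lam^k = 5.77^6 ≈ 36902.422679
k! = 6! = 720
P = 0.003119758 * 36902.422679 / 720 ≈ 0.159898

0.159898


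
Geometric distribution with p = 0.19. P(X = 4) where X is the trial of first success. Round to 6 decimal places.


P = (1-p)^(k-1) * p
(1-p)^(k-1) = 0.81^3 = 0.531441
P = 0.531441 * 0.19 ≈ 0.1009738

0.100974


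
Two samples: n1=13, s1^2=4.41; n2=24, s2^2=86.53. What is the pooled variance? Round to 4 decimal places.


sp^2 = ((n1-1)*s1^2 + (n2-1)*s2^2)/(n1+n2-2)
(n1-1)*s1^2 = 12 * 4.41 = 52.92
(n2-1)*s2^2 = 23 * 86.53 = 1990.19
numerator = 52.92 + 1990.19 = 2043.11
n1+n2-2 = 35
sp^2 = 2043.11 / 35 = 204311/3500 ≈ 58.374571

58.3746


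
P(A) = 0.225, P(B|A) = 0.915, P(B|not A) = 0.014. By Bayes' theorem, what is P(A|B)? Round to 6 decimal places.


P(A|B) = P(B|A)*P(A) / P(B), P(B) = P(B|A)*P(A) + P(B|not A)*P(not A)
P(B|A)*P(A) = 0.915 * 0.225 = 0.205875
P(B|not A)*P(not A) = 0.014 * 0.775 = 0.01085
P(B) = 0.205875 + 0.01085 = 0.216725
P(A|B) = 0.205875 / 0.216725 = 8235/8669 ≈ 0.94993656

0.949937


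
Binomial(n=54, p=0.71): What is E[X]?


E[X] = n*p = 54 * 0.71 = 38.34

38.34


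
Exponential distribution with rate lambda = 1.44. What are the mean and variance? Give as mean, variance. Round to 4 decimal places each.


mean = 1/lam, var = 1/lam^2
mean = 1 / 1.44 = 25/36 ≈ 0.694444
lam^2 = 1.44^2 = 2.0736
var = 1 / 2.0736 = 625/1296 ≈ 0.482253

0.6944, 0.4823


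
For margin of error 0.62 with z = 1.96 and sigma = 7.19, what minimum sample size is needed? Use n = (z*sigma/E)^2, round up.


z*sigma/E = 1.96 * 7.19 / 0.62 = 35231/1550 ≈ 22.729677
(z*sigma/E)^2 ≈ 516.638236
round up: n = 517

517


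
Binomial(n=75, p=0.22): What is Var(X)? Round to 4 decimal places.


Var = n*p*(1-p) = 75 * 0.22 * 0.78 = 12.87

12.8700


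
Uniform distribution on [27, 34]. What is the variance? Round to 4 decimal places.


Var = (b-a)^2 / 12
(b-a)^2 = (34 - 27)^2 = 49
Var = 49/12 ≈ 4.083333

4.0833


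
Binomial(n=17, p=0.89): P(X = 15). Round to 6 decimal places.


P = C(n,k) * p^k * (1-p)^(n-k)
C(17,15) = 136
p^k = 0.89^15 ≈ 0.1741206
(1-p)^(n-k) = 0.11^2 = 0.0121
P = 136 * 0.1741206 * 0.0121 ≈ 0.286533

0.286533


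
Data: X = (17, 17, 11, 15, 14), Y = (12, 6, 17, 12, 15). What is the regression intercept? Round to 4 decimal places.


a = ybar - b*xbar, where b = sum((xi-xbar)(yi-ybar)) / sum((xi-xbar)^2)
n = 5, xbar = 74/5 = 14.8, ybar = 62/5 = 12.4
Sxy = sum((xi-xbar)(yi-ybar)) = -34.6
Sxx = sum((xi-xbar)^2) = 24.8
b = Sxy / Sxx = -173/124 ≈ -1.395161
a = 12.4 - (-1.395161) * 14.8 = 2049/62 ≈ 33.048387

33.0484


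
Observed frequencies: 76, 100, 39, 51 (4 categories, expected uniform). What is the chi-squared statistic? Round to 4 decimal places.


chi2 = sum((O-E)^2/E), E = total/4
total = 266, E = 266/4 = 66.5
(76 - 66.5)^2 / 66.5 = 90.25 / 66.5 = 19/14 ≈ 1.357143
(100 - 66.5)^2 / 66.5 = 1122.25 / 66.5 = 4489/266 ≈ 16.875940
(39 - 66.5)^2 / 66.5 = 756.25 / 66.5 = 3025/266 ≈ 11.372180
(51 - 66.5)^2 / 66.5 = 240.25 / 66.5 = 961/266 ≈ 3.612782
chi2 = 4418/133 ≈ 33.218045

33.2180


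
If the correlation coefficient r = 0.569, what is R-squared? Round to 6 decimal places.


R^2 = r^2 = (0.569)^2 = 0.323761

0.323761


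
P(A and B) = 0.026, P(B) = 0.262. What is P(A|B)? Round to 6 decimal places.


P(A|B) = P(A and B) / P(B) = 0.026 / 0.262 = 13/131 ≈ 0.09923664

0.099237


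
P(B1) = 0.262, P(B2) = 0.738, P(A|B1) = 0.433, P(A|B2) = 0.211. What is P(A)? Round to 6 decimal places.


P(A) = P(A|B1)*P(B1) + P(A|B2)*P(B2)
P(A|B1)*P(B1) = 0.433 * 0.262 = 0.113446
P(A|B2)*P(B2) = 0.211 * 0.738 = 0.155718
P(A) = 0.113446 + 0.155718 = 0.269164

0.269164


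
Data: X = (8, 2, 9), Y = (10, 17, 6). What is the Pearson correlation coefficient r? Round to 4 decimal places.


r = sum((xi-xbar)(yi-ybar)) / sqrt(sum((xi-xbar)^2) * sum((yi-ybar)^2))
n = 3, xbar = 19/3 ≈ 6.333333, ybar = 33/3 = 11
Sxy = sum((xi-xbar)(yi-ybar)) = -41
Sxx = sum((xi-xbar)^2) = 86/3 ≈ 28.666667
Syy = sum((yi-ybar)^2) = 62
sqrt(Sxx*Syy) ≈ 42.158431
r = Sxy / sqrt(Sxx*Syy) = -41 / 42.158431 ≈ -0.972522

-0.9725


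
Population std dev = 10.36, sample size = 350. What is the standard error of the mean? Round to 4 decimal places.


SE = sigma / sqrt(n)
sqrt(350) ≈ 18.708287
SE = 10.36 / 18.708287 ≈ 0.553765

0.5538


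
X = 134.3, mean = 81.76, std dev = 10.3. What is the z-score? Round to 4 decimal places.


z = (X - mu) / sigma
X - mu = 134.3 - 81.76 = 52.54
z = 52.54 / 10.3 = 2627/515 ≈ 5.100971

5.1010


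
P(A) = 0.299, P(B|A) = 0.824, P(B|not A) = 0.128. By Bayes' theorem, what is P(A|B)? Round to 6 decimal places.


P(A|B) = P(B|A)*P(A) / P(B), P(B) = P(B|A)*P(A) + P(B|not A)*P(not A)
P(B|A)*P(A) = 0.824 * 0.299 = 0.246376
P(B|not A)*P(not A) = 0.128 * 0.701 = 0.089728
P(B) = 0.246376 + 0.089728 = 0.336104
P(A|B) = 0.246376 / 0.336104 ≈ 0.73303501

0.733035


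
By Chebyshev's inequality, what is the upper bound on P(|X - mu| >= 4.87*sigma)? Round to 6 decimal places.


P <= 1/k^2
k^2 = 4.87^2 = 23.7169
1/k^2 = 1 / 23.7169 ≈ 0.04216403

0.042164


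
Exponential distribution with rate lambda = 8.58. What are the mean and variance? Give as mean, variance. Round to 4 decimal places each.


mean = 1/lam, var = 1/lam^2
mean = 1 / 8.58 = 50/429 ≈ 0.116550
lam^2 = 8.58^2 = 73.6164
var = 1 / 73.6164 ≈ 0.013584

0.1166, 0.0136


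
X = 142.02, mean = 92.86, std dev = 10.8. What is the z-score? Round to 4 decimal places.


z = (X - mu) / sigma
X - mu = 142.02 - 92.86 = 49.16
z = 49.16 / 10.8 = 1229/270 ≈ 4.551852

4.5519


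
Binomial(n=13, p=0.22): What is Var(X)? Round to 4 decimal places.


Var = n*p*(1-p) = 13 * 0.22 * 0.78 = 2.2308

2.2308


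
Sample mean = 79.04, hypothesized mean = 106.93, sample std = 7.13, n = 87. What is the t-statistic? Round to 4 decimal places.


t = (xbar - mu0) / (s/sqrt(n))
xbar - mu0 = 79.04 - 106.93 = -27.89
sqrt(87) ≈ 9.32737905
s/sqrt(n) = 7.13 / 9.32737905 ≈ 0.76441624
t = -27.89 / 0.76441624 ≈ -36.485358

-36.4854


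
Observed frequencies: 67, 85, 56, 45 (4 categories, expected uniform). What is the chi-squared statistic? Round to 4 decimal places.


chi2 = sum((O-E)^2/E), E = total/4
total = 253, E = 253/4 = 63.25
(67 - 63.25)^2 / 63.25 = 14.0625 / 63.25 = 225/1012 ≈ 0.222332
(85 - 63.25)^2 / 63.25 = 473.0625 / 63.25 = 7569/1012 ≈ 7.479249
(56 - 63.25)^2 / 63.25 = 52.5625 / 63.25 = 841/1012 ≈ 0.831028
(45 - 63.25)^2 / 63.25 = 333.0625 / 63.25 = 5329/1012 ≈ 5.265810
chi2 = 3491/253 ≈ 13.798419

13.7984


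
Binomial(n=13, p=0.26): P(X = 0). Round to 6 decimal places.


P = C(n,k) * p^k * (1-p)^(n-k)
C(13,0) = 1
p^k = 0.26^0 = 1
(1-p)^(n-k) = 0.74^13 ≈ 0.01995319
P = 1 * 1 * 0.01995319 ≈ 0.019953

0.019953


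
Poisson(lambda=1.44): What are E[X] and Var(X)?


E[X] = Var(X) = lambda = 1.44

1.44, 1.44


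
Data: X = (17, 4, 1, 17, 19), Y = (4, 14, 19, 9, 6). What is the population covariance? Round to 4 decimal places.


Cov = (1/n)*sum((xi-xbar)(yi-ybar))
n = 5, xbar = 58/5 = 11.6, ybar = 52/5 = 10.4
sum((xi-xbar)(yi-ybar)) = -193.2
Cov = -193.2 / 5 = -38.64

-38.6400


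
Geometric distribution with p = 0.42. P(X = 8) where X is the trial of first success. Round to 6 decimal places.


P = (1-p)^(k-1) * p
(1-p)^(k-1) = 0.58^7 ≈ 0.02207984
P = 0.02207984 * 0.42 ≈ 0.009273534

0.009274


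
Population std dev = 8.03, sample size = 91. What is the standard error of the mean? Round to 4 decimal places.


SE = sigma / sqrt(n)
sqrt(91) ≈ 9.539392
SE = 8.03 / 9.539392 ≈ 0.841773

0.8418


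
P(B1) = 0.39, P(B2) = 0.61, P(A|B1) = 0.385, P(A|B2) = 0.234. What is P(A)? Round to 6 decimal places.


P(A) = P(A|B1)*P(B1) + P(A|B2)*P(B2)
P(A|B1)*P(B1) = 0.385 * 0.39 = 0.15015
P(A|B2)*P(B2) = 0.234 * 0.61 = 0.14274
P(A) = 0.15015 + 0.14274 = 0.29289

0.292890


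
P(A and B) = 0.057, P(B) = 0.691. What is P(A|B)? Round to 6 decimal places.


P(A|B) = P(A and B) / P(B) = 0.057 / 0.691 = 57/691 ≈ 0.08248915

0.082489


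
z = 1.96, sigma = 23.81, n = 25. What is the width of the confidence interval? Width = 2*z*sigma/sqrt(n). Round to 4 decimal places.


width = 2*z*sigma/sqrt(n)
2*z*sigma = 2 * 1.96 * 23.81 = 93.3352
sqrt(25) = 5
width = 93.3352 / 5 = 18.66704

18.6670


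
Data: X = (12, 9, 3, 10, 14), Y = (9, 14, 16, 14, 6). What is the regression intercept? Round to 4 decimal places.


a = ybar - b*xbar, where b = sum((xi-xbar)(yi-ybar)) / sum((xi-xbar)^2)
n = 5, xbar = 48/5 = 9.6, ybar = 59/5 = 11.8
Sxy = sum((xi-xbar)(yi-ybar)) = -60.4
Sxx = sum((xi-xbar)^2) = 69.2
b = Sxy / Sxx = -151/173 ≈ -0.872832
a = 11.8 - (-0.872832) * 9.6 = 3491/173 ≈ 20.179191

20.1792


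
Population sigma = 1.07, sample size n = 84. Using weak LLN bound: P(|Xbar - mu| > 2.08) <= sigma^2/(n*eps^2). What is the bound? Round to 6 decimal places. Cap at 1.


bound = min(1, sigma^2/(n*eps^2))
sigma^2 = 1.07^2 = 1.1449
n*eps^2 = 84 * 2.08^2 = 84 * 4.3264 = 363.4176
sigma^2/(n*eps^2) = 1.1449 / 363.4176 ≈ 0.00315037

0.003150


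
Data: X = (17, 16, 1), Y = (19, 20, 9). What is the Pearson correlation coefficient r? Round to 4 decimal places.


r = sum((xi-xbar)(yi-ybar)) / sqrt(sum((xi-xbar)^2) * sum((yi-ybar)^2))
n = 3, xbar = 34/3 ≈ 11.333333, ybar = 48/3 = 16
Sxy = sum((xi-xbar)(yi-ybar)) = 108
Sxx = sum((xi-xbar)^2) = 482/3 ≈ 160.666667
Syy = sum((yi-ybar)^2) = 74
sqrt(Sxx*Syy) ≈ 109.038220
r = Sxy / sqrt(Sxx*Syy) = 108 / 109.038220 ≈ 0.990478

0.9905


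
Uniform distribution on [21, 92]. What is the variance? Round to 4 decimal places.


Var = (b-a)^2 / 12
(b-a)^2 = (92 - 21)^2 = 5041
Var = 5041/12 ≈ 420.083333

420.0833


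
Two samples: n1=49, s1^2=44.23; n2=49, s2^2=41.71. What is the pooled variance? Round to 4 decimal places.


sp^2 = ((n1-1)*s1^2 + (n2-1)*s2^2)/(n1+n2-2)
(n1-1)*s1^2 = 48 * 44.23 = 2123.04
(n2-1)*s2^2 = 48 * 41.71 = 2002.08
numerator = 2123.04 + 2002.08 = 4125.12
n1+n2-2 = 96
sp^2 = 4125.12 / 96 = 42.97

42.9700


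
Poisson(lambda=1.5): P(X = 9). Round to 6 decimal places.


P = e^(-lam) * lam^k / k!
e^(-1.5) ≈ 0.2231302
lam^k = 1.5^9 = 19683/512 ≈ 38.443359
k! = 9! = 362880
P = 0.2231302 * 38.443359 / 362880 ≈ 0.000024

0.000024


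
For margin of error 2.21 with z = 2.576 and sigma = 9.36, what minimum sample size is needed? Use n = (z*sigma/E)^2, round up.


z*sigma/E = 2.576 * 9.36 / 2.21 = 23184/2125 ≈ 10.910118
(z*sigma/E)^2 ≈ 119.030667
round up: n = 120

120


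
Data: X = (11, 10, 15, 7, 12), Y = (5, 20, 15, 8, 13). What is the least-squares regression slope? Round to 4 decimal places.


b = sum((xi-xbar)(yi-ybar)) / sum((xi-xbar)^2)
n = 5, xbar = 55/5 = 11, ybar = 61/5 = 12.2
Sxy = sum((xi-xbar)(yi-ybar)) = 21
Sxx = sum((xi-xbar)^2) = 34
b = Sxy / Sxx = 21/34 ≈ 0.617647

0.6176


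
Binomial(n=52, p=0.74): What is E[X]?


E[X] = n*p = 52 * 0.74 = 38.48

38.48


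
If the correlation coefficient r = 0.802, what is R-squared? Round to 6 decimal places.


R^2 = r^2 = (0.802)^2 = 0.643204

0.643204


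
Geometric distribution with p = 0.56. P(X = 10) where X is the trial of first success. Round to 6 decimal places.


P = (1-p)^(k-1) * p
(1-p)^(k-1) = 0.44^9 ≈ 0.0006181218
P = 0.0006181218 * 0.56 ≈ 0.0003461482

0.000346


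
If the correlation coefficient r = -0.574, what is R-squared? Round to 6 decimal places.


R^2 = r^2 = (-0.574)^2 = 0.329476

0.329476


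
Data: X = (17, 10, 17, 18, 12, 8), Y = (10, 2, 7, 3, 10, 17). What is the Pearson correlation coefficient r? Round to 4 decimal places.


r = sum((xi-xbar)(yi-ybar)) / sqrt(sum((xi-xbar)^2) * sum((yi-ybar)^2))
n = 6, xbar = 82/6 = 41/3 ≈ 13.666667, ybar = 49/6 ≈ 8.166667
Sxy = sum((xi-xbar)(yi-ybar)) = -152/3 ≈ -50.666667
Sxx = sum((xi-xbar)^2) = 268/3 ≈ 89.333333
Syy = sum((yi-ybar)^2) = 905/6 ≈ 150.833333
sqrt(Sxx*Syy) ≈ 116.079475
r = Sxy / sqrt(Sxx*Syy) = -50.666667 / 116.079475 ≈ -0.436483

-0.4365


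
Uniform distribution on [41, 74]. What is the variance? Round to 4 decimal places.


Var = (b-a)^2 / 12
(b-a)^2 = (74 - 41)^2 = 1089
Var = 1089/12 = 90.75

90.7500


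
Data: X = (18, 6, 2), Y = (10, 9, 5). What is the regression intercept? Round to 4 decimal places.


a = ybar - b*xbar, where b = sum((xi-xbar)(yi-ybar)) / sum((xi-xbar)^2)
n = 3, xbar = 26/3 ≈ 8.666667, ybar = 24/3 = 8
Sxy = sum((xi-xbar)(yi-ybar)) = 36
Sxx = sum((xi-xbar)^2) = 416/3 ≈ 138.666667
b = Sxy / Sxx = 27/104 ≈ 0.259615
a = 8 - 0.259615 * 8.666667 = 5.75

5.7500


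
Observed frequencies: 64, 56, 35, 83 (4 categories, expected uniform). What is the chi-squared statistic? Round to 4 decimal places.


chi2 = sum((O-E)^2/E), E = total/4
total = 238, E = 238/4 = 59.5
(64 - 59.5)^2 / 59.5 = 20.25 / 59.5 = 81/238 ≈ 0.340336
(56 - 59.5)^2 / 59.5 = 12.25 / 59.5 = 7/34 ≈ 0.205882
(35 - 59.5)^2 / 59.5 = 600.25 / 59.5 = 343/34 ≈ 10.088235
(83 - 59.5)^2 / 59.5 = 552.25 / 59.5 = 2209/238 ≈ 9.281513
chi2 = 2370/119 ≈ 19.915966

19.9160


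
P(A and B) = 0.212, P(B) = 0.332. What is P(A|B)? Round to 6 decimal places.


P(A|B) = P(A and B) / P(B) = 0.212 / 0.332 = 53/83 ≈ 0.63855422

0.638554


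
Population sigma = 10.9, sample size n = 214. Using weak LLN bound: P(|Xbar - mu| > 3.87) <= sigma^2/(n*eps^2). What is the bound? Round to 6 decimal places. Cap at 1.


bound = min(1, sigma^2/(n*eps^2))
sigma^2 = 10.9^2 = 118.81
n*eps^2 = 214 * 3.87^2 = 214 * 14.9769 = 3205.0566
sigma^2/(n*eps^2) = 118.81 / 3205.0566 ≈ 0.03706955

0.037070


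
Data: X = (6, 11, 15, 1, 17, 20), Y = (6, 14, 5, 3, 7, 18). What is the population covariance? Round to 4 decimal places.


Cov = (1/n)*sum((xi-xbar)(yi-ybar))
n = 6, xbar = 70/6 = 35/3 ≈ 11.666667, ybar = 53/6 ≈ 8.833333
sum((xi-xbar)(yi-ybar)) = 386/3 ≈ 128.666667
Cov = 128.666667 / 6 = 193/9 ≈ 21.444444

21.4444


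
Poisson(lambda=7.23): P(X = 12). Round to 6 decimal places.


P = e^(-lam) * lam^k / k!
e^(-7.23) ≈ 0.0007245209
lam^k = 7.23^12 ≈ 20401381050.275994
k! = 12! = 479001600
P = 0.0007245209 * 20401381050.275994 / 479001600 ≈ 0.030858

0.030858


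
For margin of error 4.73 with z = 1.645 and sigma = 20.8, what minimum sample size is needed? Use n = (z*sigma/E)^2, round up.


z*sigma/E = 1.645 * 20.8 / 4.73 = 17108/2365 ≈ 7.233827
(z*sigma/E)^2 ≈ 52.328248
round up: n = 53

53


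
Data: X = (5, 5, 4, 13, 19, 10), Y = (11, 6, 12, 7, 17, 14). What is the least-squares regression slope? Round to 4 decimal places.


b = sum((xi-xbar)(yi-ybar)) / sum((xi-xbar)^2)
n = 6, xbar = 56/6 = 28/3 ≈ 9.333333, ybar = 67/6 ≈ 11.166667
Sxy = sum((xi-xbar)(yi-ybar)) = 185/3 ≈ 61.666667
Sxx = sum((xi-xbar)^2) = 520/3 ≈ 173.333333
b = Sxy / Sxx = 37/104 ≈ 0.355769

0.3558


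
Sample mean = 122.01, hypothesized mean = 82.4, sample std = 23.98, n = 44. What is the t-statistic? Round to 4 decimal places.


t = (xbar - mu0) / (s/sqrt(n))
xbar - mu0 = 122.01 - 82.4 = 39.61
sqrt(44) ≈ 6.63324958
s/sqrt(n) = 23.98 / 6.63324958 ≈ 3.61512102
t = 39.61 / 3.61512102 ≈ 10.956756

10.9568


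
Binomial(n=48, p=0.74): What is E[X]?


E[X] = n*p = 48 * 0.74 = 35.52

35.52


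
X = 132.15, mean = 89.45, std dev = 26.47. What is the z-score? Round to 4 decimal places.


z = (X - mu) / sigma
X - mu = 132.15 - 89.45 = 42.7
z = 42.7 / 26.47 = 4270/2647 ≈ 1.613147

1.6131


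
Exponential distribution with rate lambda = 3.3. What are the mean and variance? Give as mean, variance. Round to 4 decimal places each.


mean = 1/lam, var = 1/lam^2
mean = 1 / 3.3 = 10/33 ≈ 0.303030
lam^2 = 3.3^2 = 10.89
var = 1 / 10.89 = 100/1089 ≈ 0.091827

0.3030, 0.0918


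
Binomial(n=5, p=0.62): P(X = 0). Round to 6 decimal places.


P = C(n,k) * p^k * (1-p)^(n-k)
C(5,0) = 1
p^k = 0.62^0 = 1
(1-p)^(n-k) = 0.38^5 ≈ 0.007923517
P = 1 * 1 * 0.007923517 ≈ 0.007924

0.007924


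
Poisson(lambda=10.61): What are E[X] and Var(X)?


E[X] = Var(X) = lambda = 10.61

10.61, 10.61


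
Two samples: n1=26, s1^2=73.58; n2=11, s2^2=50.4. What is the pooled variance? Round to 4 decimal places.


sp^2 = ((n1-1)*s1^2 + (n2-1)*s2^2)/(n1+n2-2)
(n1-1)*s1^2 = 25 * 73.58 = 1839.5
(n2-1)*s2^2 = 10 * 50.4 = 504
numerator = 1839.5 + 504 = 2343.5
n1+n2-2 = 35
sp^2 = 2343.5 / 35 = 4687/70 ≈ 66.957143

66.9571
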